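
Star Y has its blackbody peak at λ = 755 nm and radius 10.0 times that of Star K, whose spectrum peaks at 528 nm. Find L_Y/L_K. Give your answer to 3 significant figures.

23.9

Wien's law gives T ∝ 1/λ_max, so T_Y/T_K = λ_K/λ_Y = 528/755 = 0.6993.
Then L ∝ R²T⁴ gives L_Y/L_K = (10.0)² × (0.6993)⁴ = 100.0 × 0.2392 = 23.92.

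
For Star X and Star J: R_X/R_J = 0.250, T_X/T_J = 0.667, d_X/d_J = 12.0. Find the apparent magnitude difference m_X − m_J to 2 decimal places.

L_X/L_J = (0.250)²(0.667)⁴ = 0.01237.
F_X/F_J = (L_X/L_J)/(d_X/d_J)² = 0.01237/144.0 = 8.591×10^-5.
m_X − m_J = −2.5 log₁₀(8.591×10^-5) = 10.16.

10.16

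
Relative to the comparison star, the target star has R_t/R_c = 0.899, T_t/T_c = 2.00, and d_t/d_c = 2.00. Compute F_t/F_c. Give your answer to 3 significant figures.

3.23

L_t/L_c = (R_t/R_c)²(T_t/T_c)⁴ = (0.899)² × (2.00)⁴ = 12.93.
F_t/F_c = (L_t/L_c)/(d_t/d_c)² = 12.93 / (2.00)² = 3.233.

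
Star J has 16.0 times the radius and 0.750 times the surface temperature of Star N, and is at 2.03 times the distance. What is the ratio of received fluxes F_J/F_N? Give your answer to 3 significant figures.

L_J/L_N = (R_J/R_N)²(T_J/T_N)⁴ = (16.0)² × (0.750)⁴ = 81.00.
F_J/F_N = (L_J/L_N)/(d_J/d_N)² = 81.00 / (2.03)² = 19.66.

19.7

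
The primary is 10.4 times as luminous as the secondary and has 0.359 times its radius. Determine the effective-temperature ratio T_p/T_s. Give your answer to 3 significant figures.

L ∝ R²T⁴ gives T ∝ (L/R²)^(1/4), so
T_p/T_s = (10.4 / 0.359²)^(1/4) = (80.69)^(1/4) = 2.997.

3.00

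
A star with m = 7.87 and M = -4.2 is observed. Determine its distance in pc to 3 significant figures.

m − M = 5 log₁₀(d/10 pc)
7.87 − (-4.2) = 12.07 = 5 log₁₀(d/10)
d = 10 × 10^(12.07/5) = 10 × 10^2.414 = 2594 pc.

2.59×10^3 pc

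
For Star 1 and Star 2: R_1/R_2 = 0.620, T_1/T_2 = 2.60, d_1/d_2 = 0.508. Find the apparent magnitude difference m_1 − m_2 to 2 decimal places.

-4.58

L_1/L_2 = (0.620)²(2.60)⁴ = 17.57.
F_1/F_2 = (L_1/L_2)/(d_1/d_2)² = 17.57/0.2581 = 68.07.
m_1 − m_2 = −2.5 log₁₀(68.07) = -4.58.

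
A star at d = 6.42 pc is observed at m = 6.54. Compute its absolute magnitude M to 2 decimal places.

7.50

M = m − 5 log₁₀(d/10 pc) = 6.54 − 5 log₁₀(6.42/10)
  = 6.54 − 5 × -0.192 = 6.54 − -0.96 = 7.50.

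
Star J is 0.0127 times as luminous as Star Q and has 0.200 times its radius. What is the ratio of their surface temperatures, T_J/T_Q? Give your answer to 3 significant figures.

L ∝ R²T⁴ gives T ∝ (L/R²)^(1/4), so
T_J/T_Q = (0.0127 / 0.200²)^(1/4) = (0.3175)^(1/4) = 0.7506.

0.751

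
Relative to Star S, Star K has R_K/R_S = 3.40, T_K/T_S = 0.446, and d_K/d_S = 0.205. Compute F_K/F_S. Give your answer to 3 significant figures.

L_K/L_S = (R_K/R_S)²(T_K/T_S)⁴ = (3.40)² × (0.446)⁴ = 0.4574.
F_K/F_S = (L_K/L_S)/(d_K/d_S)² = 0.4574 / (0.205)² = 10.88.

10.9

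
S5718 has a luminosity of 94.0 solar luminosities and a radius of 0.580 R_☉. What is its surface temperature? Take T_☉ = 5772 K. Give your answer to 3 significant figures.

T/T_☉ = (L/L_☉)^(1/4) / (R/R_☉)^(1/2)
T = 5772 × (94.0)^(1/4) / √(0.580) = 5772 × 3.114 / 0.7616 = 2.360×10^4 K.

2.36×10^4 K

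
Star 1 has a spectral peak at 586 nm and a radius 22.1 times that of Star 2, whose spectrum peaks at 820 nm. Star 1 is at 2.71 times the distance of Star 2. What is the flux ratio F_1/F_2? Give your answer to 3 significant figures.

Wien's law: T_1/T_2 = λ_2/λ_1 = 820/586 = 1.399.
L_1/L_2 = (R_1/R_2)²(T_1/T_2)⁴ = (22.1)²(1.399)⁴ = 1873.
F_1/F_2 = (L_1/L_2)/(d_1/d_2)² = 1873/(2.71)² = 255.0.

255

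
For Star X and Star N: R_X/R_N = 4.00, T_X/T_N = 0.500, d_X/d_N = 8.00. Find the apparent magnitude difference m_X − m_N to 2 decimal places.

4.52

L_X/L_N = (4.00)²(0.500)⁴ = 1.000.
F_X/F_N = (L_X/L_N)/(d_X/d_N)² = 1.000/64.00 = 0.01562.
m_X − m_N = −2.5 log₁₀(0.01562) = 4.52.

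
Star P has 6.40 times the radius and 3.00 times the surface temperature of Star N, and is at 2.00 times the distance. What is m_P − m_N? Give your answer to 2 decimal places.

L_P/L_N = (6.40)²(3.00)⁴ = 3318.
F_P/F_N = (L_P/L_N)/(d_P/d_N)² = 3318/4.000 = 829.4.
m_P − m_N = −2.5 log₁₀(829.4) = -7.30.

-7.30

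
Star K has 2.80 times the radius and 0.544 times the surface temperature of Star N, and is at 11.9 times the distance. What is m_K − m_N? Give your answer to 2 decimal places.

L_K/L_N = (2.80)²(0.544)⁴ = 0.6866.
F_K/F_N = (L_K/L_N)/(d_K/d_N)² = 0.6866/141.6 = 0.004849.
m_K − m_N = −2.5 log₁₀(0.004849) = 5.79.

5.79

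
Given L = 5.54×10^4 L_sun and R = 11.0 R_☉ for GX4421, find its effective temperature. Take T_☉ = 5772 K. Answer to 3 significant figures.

2.67×10^4 K

T/T_☉ = (L/L_☉)^(1/4) / (R/R_☉)^(1/2)
T = 5772 × (5.54×10^4)^(1/4) / √(11.0) = 5772 × 15.34 / 3.317 = 2.670×10^4 K.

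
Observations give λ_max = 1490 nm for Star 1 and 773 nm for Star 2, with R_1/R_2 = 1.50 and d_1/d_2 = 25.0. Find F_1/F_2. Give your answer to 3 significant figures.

Wien's law: T_1/T_2 = λ_2/λ_1 = 773/1490 = 0.5188.
L_1/L_2 = (R_1/R_2)²(T_1/T_2)⁴ = (1.50)²(0.5188)⁴ = 0.1630.
F_1/F_2 = (L_1/L_2)/(d_1/d_2)² = 0.1630/(25.0)² = 2.608×10^-4.

2.61×10^-4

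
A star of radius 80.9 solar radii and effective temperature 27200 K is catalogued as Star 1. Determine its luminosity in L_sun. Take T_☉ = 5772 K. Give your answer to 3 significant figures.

L/L_☉ = (R/R_☉)² (T/T_☉)⁴ = (80.9)² × (27200/5772)⁴
       = 6545 × (4.712)⁴ = 6545 × 493.1 = 3.228×10^6.

3.23×10^6 L_sun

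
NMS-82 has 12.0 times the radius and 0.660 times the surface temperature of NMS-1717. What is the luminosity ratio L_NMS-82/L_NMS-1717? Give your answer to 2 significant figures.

27

From the Stefan–Boltzmann law, L ∝ R²T⁴, so
L_NMS-82/L_NMS-1717 = (R_NMS-82/R_NMS-1717)² (T_NMS-82/T_NMS-1717)⁴ = (12.0)² × (0.660)⁴ = 144.0 × 0.1897 = 27.32.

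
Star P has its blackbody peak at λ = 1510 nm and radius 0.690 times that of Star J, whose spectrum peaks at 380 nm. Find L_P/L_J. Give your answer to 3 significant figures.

0.00191

Wien's law gives T ∝ 1/λ_max, so T_P/T_J = λ_J/λ_P = 380/1510 = 0.2517.
Then L ∝ R²T⁴ gives L_P/L_J = (0.690)² × (0.2517)⁴ = 0.4761 × 0.004011 = 0.001910.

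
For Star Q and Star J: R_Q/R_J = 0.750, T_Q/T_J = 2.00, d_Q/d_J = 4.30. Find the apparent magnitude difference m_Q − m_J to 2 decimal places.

L_Q/L_J = (0.750)²(2.00)⁴ = 9.000.
F_Q/F_J = (L_Q/L_J)/(d_Q/d_J)² = 9.000/18.49 = 0.4867.
m_Q − m_J = −2.5 log₁₀(0.4867) = 0.78.

0.78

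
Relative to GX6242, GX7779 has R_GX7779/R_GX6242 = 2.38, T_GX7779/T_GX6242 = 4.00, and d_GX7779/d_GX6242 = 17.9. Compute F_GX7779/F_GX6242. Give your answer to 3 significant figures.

4.53

L_GX7779/L_GX6242 = (R_GX7779/R_GX6242)²(T_GX7779/T_GX6242)⁴ = (2.38)² × (4.00)⁴ = 1450.
F_GX7779/F_GX6242 = (L_GX7779/L_GX6242)/(d_GX7779/d_GX6242)² = 1450 / (17.9)² = 4.526.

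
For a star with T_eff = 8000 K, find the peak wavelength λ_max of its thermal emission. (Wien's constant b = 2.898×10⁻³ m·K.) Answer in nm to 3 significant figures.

362 nm

λ_max = b/T = 2.898×10⁻³ / 8000 = 3.62×10^-7 m = 362.2 nm.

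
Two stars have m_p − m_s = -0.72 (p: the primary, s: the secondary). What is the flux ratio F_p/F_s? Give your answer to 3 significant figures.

F_p/F_s = 10^(−(m_p − m_s)/2.5) = 10^(0.72/2.5) = 10^0.288 = 1.941.

1.94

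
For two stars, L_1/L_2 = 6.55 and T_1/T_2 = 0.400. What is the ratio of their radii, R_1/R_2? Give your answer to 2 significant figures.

L ∝ R²T⁴ gives R ∝ √L / T², so
R_1/R_2 = √(6.55) / (0.400)² = 2.559 / 0.1600 = 16.00.

16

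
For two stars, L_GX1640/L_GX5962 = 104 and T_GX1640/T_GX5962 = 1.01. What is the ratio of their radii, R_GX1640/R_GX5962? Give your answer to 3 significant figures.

10.0

L ∝ R²T⁴ gives R ∝ √L / T², so
R_GX1640/R_GX5962 = √(104) / (1.01)² = 10.20 / 1.020 = 9.997.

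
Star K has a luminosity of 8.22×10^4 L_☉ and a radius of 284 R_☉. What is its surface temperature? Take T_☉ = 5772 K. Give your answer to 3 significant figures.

5.80×10^3 K

T/T_☉ = (L/L_☉)^(1/4) / (R/R_☉)^(1/2)
T = 5772 × (8.22×10^4)^(1/4) / √(284) = 5772 × 16.93 / 16.85 = 5799 K.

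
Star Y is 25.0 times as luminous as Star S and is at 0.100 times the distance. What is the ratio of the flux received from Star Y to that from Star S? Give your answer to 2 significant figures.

2.5×10^3

F = L/(4πd²), so F_Y/F_S = (L_Y/L_S) / (d_Y/d_S)²
= 25.0 / (0.100)² = 25.0 / 0.01000 = 2500.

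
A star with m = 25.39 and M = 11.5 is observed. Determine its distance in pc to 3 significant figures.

6.00×10^3 pc

m − M = 5 log₁₀(d/10 pc)
25.39 − (11.5) = 13.89 = 5 log₁₀(d/10)
d = 10 × 10^(13.89/5) = 10 × 10^2.778 = 5998 pc.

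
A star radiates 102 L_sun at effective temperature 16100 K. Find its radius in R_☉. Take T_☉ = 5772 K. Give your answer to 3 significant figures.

R/R_☉ = √(L/L_☉) / (T/T_☉)² = √(102) / (2.789)²
       = 10.10 / 7.780 = 1.298.

1.30 R_☉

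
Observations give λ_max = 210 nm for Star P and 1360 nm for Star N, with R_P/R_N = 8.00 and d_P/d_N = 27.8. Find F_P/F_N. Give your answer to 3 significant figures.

146

Wien's law: T_P/T_N = λ_N/λ_P = 1360/210 = 6.476.
L_P/L_N = (R_P/R_N)²(T_P/T_N)⁴ = (8.00)²(6.476)⁴ = 1.126×10^5.
F_P/F_N = (L_P/L_N)/(d_P/d_N)² = 1.126×10^5/(27.8)² = 145.7.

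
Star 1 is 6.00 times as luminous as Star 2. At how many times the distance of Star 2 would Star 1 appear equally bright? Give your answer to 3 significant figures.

2.45

Equal flux requires L_1/d_1² = L_2/d_2², so d_1/d_2 = √(L_1/L_2)
= √(6.00) = 2.449.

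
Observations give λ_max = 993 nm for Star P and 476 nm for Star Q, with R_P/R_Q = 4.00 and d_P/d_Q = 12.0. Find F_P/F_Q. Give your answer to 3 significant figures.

Wien's law: T_P/T_Q = λ_Q/λ_P = 476/993 = 0.4794.
L_P/L_Q = (R_P/R_Q)²(T_P/T_Q)⁴ = (4.00)²(0.4794)⁴ = 0.8448.
F_P/F_Q = (L_P/L_Q)/(d_P/d_Q)² = 0.8448/(12.0)² = 0.005867.

0.00587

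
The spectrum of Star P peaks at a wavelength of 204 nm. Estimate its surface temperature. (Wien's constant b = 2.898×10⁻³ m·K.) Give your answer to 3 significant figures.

1.42×10^4 K

T = b/λ_max = 2.898×10⁻³ / (204×10⁻⁹) = 1.421×10^4 K.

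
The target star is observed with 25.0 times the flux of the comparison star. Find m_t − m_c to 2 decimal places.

-3.49

m_t − m_c = −2.5 log₁₀(F_t/F_c) = −2.5 log₁₀(25.0) = −2.5 × (1.398) = -3.495.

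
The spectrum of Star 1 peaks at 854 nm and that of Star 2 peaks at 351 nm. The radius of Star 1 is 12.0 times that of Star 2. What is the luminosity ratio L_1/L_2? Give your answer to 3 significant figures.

4.11

Wien's law gives T ∝ 1/λ_max, so T_1/T_2 = λ_2/λ_1 = 351/854 = 0.4110.
Then L ∝ R²T⁴ gives L_1/L_2 = (12.0)² × (0.4110)⁴ = 144.0 × 0.02854 = 4.109.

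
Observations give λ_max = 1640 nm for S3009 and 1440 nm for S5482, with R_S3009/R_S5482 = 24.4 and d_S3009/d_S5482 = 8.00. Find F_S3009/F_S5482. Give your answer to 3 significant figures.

Wien's law: T_S3009/T_S5482 = λ_S5482/λ_S3009 = 1440/1640 = 0.8780.
L_S3009/L_S5482 = (R_S3009/R_S5482)²(T_S3009/T_S5482)⁴ = (24.4)²(0.8780)⁴ = 353.9.
F_S3009/F_S5482 = (L_S3009/L_S5482)/(d_S3009/d_S5482)² = 353.9/(8.00)² = 5.529.

5.53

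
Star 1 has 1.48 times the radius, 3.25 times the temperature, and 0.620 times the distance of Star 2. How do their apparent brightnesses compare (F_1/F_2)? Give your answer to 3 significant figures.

636

L_1/L_2 = (R_1/R_2)²(T_1/T_2)⁴ = (1.48)² × (3.25)⁴ = 244.4.
F_1/F_2 = (L_1/L_2)/(d_1/d_2)² = 244.4 / (0.620)² = 635.7.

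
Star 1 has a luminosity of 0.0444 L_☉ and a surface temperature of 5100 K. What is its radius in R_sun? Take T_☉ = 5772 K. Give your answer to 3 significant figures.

R/R_☉ = √(L/L_☉) / (T/T_☉)² = √(0.0444) / (0.8836)²
       = 0.2107 / 0.7807 = 0.2699.

0.270 R_sun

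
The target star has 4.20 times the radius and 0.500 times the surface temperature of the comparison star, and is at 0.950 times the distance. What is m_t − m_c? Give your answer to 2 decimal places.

-0.22

L_t/L_c = (4.20)²(0.500)⁴ = 1.103.
F_t/F_c = (L_t/L_c)/(d_t/d_c)² = 1.103/0.9025 = 1.222.
m_t − m_c = −2.5 log₁₀(1.222) = -0.22.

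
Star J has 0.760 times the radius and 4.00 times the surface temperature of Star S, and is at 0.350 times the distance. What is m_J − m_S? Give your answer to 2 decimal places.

-7.70

L_J/L_S = (0.760)²(4.00)⁴ = 147.9.
F_J/F_S = (L_J/L_S)/(d_J/d_S)² = 147.9/0.1225 = 1207.
m_J − m_S = −2.5 log₁₀(1207) = -7.70.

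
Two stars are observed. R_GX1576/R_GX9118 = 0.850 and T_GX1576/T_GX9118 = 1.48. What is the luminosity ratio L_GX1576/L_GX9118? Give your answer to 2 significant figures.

From the Stefan–Boltzmann law, L ∝ R²T⁴, so
L_GX1576/L_GX9118 = (R_GX1576/R_GX9118)² (T_GX1576/T_GX9118)⁴ = (0.850)² × (1.48)⁴ = 0.7225 × 4.798 = 3.466.

3.5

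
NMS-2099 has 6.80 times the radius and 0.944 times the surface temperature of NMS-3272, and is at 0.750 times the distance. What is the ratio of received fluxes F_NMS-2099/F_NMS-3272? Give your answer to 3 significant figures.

L_NMS-2099/L_NMS-3272 = (R_NMS-2099/R_NMS-3272)²(T_NMS-2099/T_NMS-3272)⁴ = (6.80)² × (0.944)⁴ = 36.72.
F_NMS-2099/F_NMS-3272 = (L_NMS-2099/L_NMS-3272)/(d_NMS-2099/d_NMS-3272)² = 36.72 / (0.750)² = 65.28.

65.3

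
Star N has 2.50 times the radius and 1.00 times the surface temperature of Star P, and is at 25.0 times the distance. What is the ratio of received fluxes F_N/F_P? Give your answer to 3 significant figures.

L_N/L_P = (R_N/R_P)²(T_N/T_P)⁴ = (2.50)² × (1.00)⁴ = 6.250.
F_N/F_P = (L_N/L_P)/(d_N/d_P)² = 6.250 / (25.0)² = 0.01000.

0.0100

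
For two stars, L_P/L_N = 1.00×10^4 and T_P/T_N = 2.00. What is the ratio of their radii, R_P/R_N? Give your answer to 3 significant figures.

25.0

L ∝ R²T⁴ gives R ∝ √L / T², so
R_P/R_N = √(1.00×10^4) / (2.00)² = 100.0 / 4.000 = 25.00.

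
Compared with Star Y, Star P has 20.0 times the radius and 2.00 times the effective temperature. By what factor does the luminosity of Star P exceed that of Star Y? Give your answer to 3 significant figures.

6.40×10^3

From the Stefan–Boltzmann law, L ∝ R²T⁴, so
L_P/L_Y = (R_P/R_Y)² (T_P/T_Y)⁴ = (20.0)² × (2.00)⁴ = 400.0 × 16.00 = 6400.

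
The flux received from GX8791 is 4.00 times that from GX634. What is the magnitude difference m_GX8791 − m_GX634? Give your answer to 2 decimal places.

m_GX8791 − m_GX634 = −2.5 log₁₀(F_GX8791/F_GX634) = −2.5 log₁₀(4.00) = −2.5 × (0.602) = -1.505.

-1.51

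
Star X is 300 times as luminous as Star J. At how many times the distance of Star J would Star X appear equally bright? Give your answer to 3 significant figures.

Equal flux requires L_X/d_X² = L_J/d_J², so d_X/d_J = √(L_X/L_J)
= √(300) = 17.32.

17.3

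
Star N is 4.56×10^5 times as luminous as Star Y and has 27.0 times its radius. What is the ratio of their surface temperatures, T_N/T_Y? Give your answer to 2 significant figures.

L ∝ R²T⁴ gives T ∝ (L/R²)^(1/4), so
T_N/T_Y = (4.56×10^5 / 27.0²)^(1/4) = (625.5)^(1/4) = 5.001.

5.0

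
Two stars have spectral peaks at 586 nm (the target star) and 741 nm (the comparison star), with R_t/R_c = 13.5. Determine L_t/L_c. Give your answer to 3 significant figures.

Wien's law gives T ∝ 1/λ_max, so T_t/T_c = λ_c/λ_t = 741/586 = 1.265.
Then L ∝ R²T⁴ gives L_t/L_c = (13.5)² × (1.265)⁴ = 182.2 × 2.557 = 466.0.

466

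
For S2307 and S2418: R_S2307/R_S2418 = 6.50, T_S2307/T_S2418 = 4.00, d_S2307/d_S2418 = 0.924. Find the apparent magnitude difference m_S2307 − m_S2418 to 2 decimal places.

-10.26

L_S2307/L_S2418 = (6.50)²(4.00)⁴ = 1.082×10^4.
F_S2307/F_S2418 = (L_S2307/L_S2418)/(d_S2307/d_S2418)² = 1.082×10^4/0.8538 = 1.267×10^4.
m_S2307 − m_S2418 = −2.5 log₁₀(1.267×10^4) = -10.26.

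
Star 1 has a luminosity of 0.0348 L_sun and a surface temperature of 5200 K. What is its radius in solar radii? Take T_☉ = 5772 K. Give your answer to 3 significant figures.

R/R_☉ = √(L/L_☉) / (T/T_☉)² = √(0.0348) / (0.9009)²
       = 0.1865 / 0.8116 = 0.2298.

0.230 solar radii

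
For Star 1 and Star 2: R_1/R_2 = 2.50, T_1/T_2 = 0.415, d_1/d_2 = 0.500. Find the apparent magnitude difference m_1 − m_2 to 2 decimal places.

L_1/L_2 = (2.50)²(0.415)⁴ = 0.1854.
F_1/F_2 = (L_1/L_2)/(d_1/d_2)² = 0.1854/0.2500 = 0.7415.
m_1 − m_2 = −2.5 log₁₀(0.7415) = 0.32.

0.32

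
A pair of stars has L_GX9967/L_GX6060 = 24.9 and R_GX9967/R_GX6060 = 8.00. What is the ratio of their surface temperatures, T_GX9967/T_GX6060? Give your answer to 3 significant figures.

L ∝ R²T⁴ gives T ∝ (L/R²)^(1/4), so
T_GX9967/T_GX6060 = (24.9 / 8.00²)^(1/4) = (0.3891)^(1/4) = 0.7898.

0.790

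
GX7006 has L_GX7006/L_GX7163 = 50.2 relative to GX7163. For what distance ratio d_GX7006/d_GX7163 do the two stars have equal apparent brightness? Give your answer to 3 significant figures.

Equal flux requires L_GX7006/d_GX7006² = L_GX7163/d_GX7163², so d_GX7006/d_GX7163 = √(L_GX7006/L_GX7163)
= √(50.2) = 7.085.

7.09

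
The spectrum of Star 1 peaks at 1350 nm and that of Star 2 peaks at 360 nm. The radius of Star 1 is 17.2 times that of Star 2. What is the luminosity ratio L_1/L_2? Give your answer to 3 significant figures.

Wien's law gives T ∝ 1/λ_max, so T_1/T_2 = λ_2/λ_1 = 360/1350 = 0.2667.
Then L ∝ R²T⁴ gives L_1/L_2 = (17.2)² × (0.2667)⁴ = 295.8 × 0.005057 = 1.496.

1.50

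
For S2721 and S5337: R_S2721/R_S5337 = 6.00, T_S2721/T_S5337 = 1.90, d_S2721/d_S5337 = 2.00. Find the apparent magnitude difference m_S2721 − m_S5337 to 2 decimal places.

L_S2721/L_S5337 = (6.00)²(1.90)⁴ = 469.2.
F_S2721/F_S5337 = (L_S2721/L_S5337)/(d_S2721/d_S5337)² = 469.2/4.000 = 117.3.
m_S2721 − m_S5337 = −2.5 log₁₀(117.3) = -5.17.

-5.17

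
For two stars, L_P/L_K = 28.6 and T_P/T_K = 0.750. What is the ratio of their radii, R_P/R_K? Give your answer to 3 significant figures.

9.51

L ∝ R²T⁴ gives R ∝ √L / T², so
R_P/R_K = √(28.6) / (0.750)² = 5.348 / 0.5625 = 9.507.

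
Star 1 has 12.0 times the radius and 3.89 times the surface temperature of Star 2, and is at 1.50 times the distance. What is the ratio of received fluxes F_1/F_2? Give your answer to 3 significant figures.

L_1/L_2 = (R_1/R_2)²(T_1/T_2)⁴ = (12.0)² × (3.89)⁴ = 3.297×10^4.
F_1/F_2 = (L_1/L_2)/(d_1/d_2)² = 3.297×10^4 / (1.50)² = 1.465×10^4.

1.47×10^4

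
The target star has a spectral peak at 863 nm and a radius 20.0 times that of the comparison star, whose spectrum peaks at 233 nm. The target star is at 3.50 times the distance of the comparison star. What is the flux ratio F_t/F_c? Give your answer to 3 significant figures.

0.174

Wien's law: T_t/T_c = λ_c/λ_t = 233/863 = 0.2700.
L_t/L_c = (R_t/R_c)²(T_t/T_c)⁴ = (20.0)²(0.2700)⁴ = 2.125.
F_t/F_c = (L_t/L_c)/(d_t/d_c)² = 2.125/(3.50)² = 0.1735.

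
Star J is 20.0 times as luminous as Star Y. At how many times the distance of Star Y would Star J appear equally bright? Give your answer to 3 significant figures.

4.47

Equal flux requires L_J/d_J² = L_Y/d_Y², so d_J/d_Y = √(L_J/L_Y)
= √(20.0) = 4.472.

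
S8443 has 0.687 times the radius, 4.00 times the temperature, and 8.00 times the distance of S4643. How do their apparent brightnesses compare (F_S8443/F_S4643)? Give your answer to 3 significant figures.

L_S8443/L_S4643 = (R_S8443/R_S4643)²(T_S8443/T_S4643)⁴ = (0.687)² × (4.00)⁴ = 120.8.
F_S8443/F_S4643 = (L_S8443/L_S4643)/(d_S8443/d_S4643)² = 120.8 / (8.00)² = 1.888.

1.89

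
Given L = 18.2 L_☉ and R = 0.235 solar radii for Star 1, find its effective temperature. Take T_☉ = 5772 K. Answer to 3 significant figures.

2.46×10^4 K

T/T_☉ = (L/L_☉)^(1/4) / (R/R_☉)^(1/2)
T = 5772 × (18.2)^(1/4) / √(0.235) = 5772 × 2.065 / 0.4848 = 2.459×10^4 K.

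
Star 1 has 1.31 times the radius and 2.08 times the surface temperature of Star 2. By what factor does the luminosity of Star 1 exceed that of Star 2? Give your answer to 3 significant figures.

32.1

From the Stefan–Boltzmann law, L ∝ R²T⁴, so
L_1/L_2 = (R_1/R_2)² (T_1/T_2)⁴ = (1.31)² × (2.08)⁴ = 1.716 × 18.72 = 32.12.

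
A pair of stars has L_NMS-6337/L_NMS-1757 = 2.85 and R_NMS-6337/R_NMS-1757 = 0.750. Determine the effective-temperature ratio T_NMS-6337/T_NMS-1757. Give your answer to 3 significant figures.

1.50

L ∝ R²T⁴ gives T ∝ (L/R²)^(1/4), so
T_NMS-6337/T_NMS-1757 = (2.85 / 0.750²)^(1/4) = (5.067)^(1/4) = 1.500.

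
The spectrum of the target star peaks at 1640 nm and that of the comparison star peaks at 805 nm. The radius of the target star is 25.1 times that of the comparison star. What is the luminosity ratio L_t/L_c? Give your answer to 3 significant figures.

36.6

Wien's law gives T ∝ 1/λ_max, so T_t/T_c = λ_c/λ_t = 805/1640 = 0.4909.
Then L ∝ R²T⁴ gives L_t/L_c = (25.1)² × (0.4909)⁴ = 630.0 × 0.05805 = 36.57.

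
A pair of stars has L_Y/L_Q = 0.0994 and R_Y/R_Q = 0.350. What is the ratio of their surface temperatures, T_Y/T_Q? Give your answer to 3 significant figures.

L ∝ R²T⁴ gives T ∝ (L/R²)^(1/4), so
T_Y/T_Q = (0.0994 / 0.350²)^(1/4) = (0.8114)^(1/4) = 0.9491.

0.949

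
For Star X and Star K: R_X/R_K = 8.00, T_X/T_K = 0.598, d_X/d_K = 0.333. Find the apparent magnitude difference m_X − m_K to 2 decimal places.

-4.67

L_X/L_K = (8.00)²(0.598)⁴ = 8.184.
F_X/F_K = (L_X/L_K)/(d_X/d_K)² = 8.184/0.1109 = 73.81.
m_X − m_K = −2.5 log₁₀(73.81) = -4.67.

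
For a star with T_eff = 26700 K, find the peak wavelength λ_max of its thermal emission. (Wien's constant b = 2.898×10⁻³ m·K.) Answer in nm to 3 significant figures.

λ_max = b/T = 2.898×10⁻³ / 26700 = 1.09×10^-7 m = 108.5 nm.

109 nm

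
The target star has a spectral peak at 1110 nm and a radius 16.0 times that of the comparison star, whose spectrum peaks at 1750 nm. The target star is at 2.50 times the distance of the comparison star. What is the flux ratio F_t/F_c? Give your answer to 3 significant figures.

Wien's law: T_t/T_c = λ_c/λ_t = 1750/1110 = 1.577.
L_t/L_c = (R_t/R_c)²(T_t/T_c)⁴ = (16.0)²(1.577)⁴ = 1582.
F_t/F_c = (L_t/L_c)/(d_t/d_c)² = 1582/(2.50)² = 253.1.

253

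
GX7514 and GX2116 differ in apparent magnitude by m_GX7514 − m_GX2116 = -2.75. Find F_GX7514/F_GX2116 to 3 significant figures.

12.6

F_GX7514/F_GX2116 = 10^(−(m_GX7514 − m_GX2116)/2.5) = 10^(2.75/2.5) = 10^1.100 = 12.59.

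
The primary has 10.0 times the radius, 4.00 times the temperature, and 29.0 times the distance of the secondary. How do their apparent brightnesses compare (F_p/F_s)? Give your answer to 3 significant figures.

30.4

L_p/L_s = (R_p/R_s)²(T_p/T_s)⁴ = (10.0)² × (4.00)⁴ = 2.560×10^4.
F_p/F_s = (L_p/L_s)/(d_p/d_s)² = 2.560×10^4 / (29.0)² = 30.44.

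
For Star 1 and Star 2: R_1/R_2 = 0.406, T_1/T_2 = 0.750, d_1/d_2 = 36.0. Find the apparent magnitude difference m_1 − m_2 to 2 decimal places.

10.99

L_1/L_2 = (0.406)²(0.750)⁴ = 0.05216.
F_1/F_2 = (L_1/L_2)/(d_1/d_2)² = 0.05216/1296 = 4.024×10^-5.
m_1 − m_2 = −2.5 log₁₀(4.024×10^-5) = 10.99.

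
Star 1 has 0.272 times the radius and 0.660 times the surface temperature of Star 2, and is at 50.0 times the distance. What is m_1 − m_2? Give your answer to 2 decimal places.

13.13

L_1/L_2 = (0.272)²(0.660)⁴ = 0.01404.
F_1/F_2 = (L_1/L_2)/(d_1/d_2)² = 0.01404/2500 = 5.615×10^-6.
m_1 − m_2 = −2.5 log₁₀(5.615×10^-6) = 13.13.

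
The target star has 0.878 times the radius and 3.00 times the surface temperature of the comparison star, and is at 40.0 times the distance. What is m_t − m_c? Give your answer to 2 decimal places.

3.52

L_t/L_c = (0.878)²(3.00)⁴ = 62.44.
F_t/F_c = (L_t/L_c)/(d_t/d_c)² = 62.44/1600 = 0.03903.
m_t − m_c = −2.5 log₁₀(0.03903) = 3.52.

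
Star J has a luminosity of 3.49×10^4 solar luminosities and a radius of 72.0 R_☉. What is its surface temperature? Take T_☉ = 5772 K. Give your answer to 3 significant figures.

9.30×10^3 K

T/T_☉ = (L/L_☉)^(1/4) / (R/R_☉)^(1/2)
T = 5772 × (3.49×10^4)^(1/4) / √(72.0) = 5772 × 13.67 / 8.485 = 9298 K.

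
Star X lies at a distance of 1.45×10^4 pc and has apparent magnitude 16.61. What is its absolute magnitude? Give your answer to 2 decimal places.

0.80

M = m − 5 log₁₀(d/10 pc) = 16.61 − 5 log₁₀(1.45×10^4/10)
  = 16.61 − 5 × 3.161 = 16.61 − 15.81 = 0.80.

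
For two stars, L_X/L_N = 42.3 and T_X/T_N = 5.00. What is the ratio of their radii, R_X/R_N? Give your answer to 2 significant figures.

L ∝ R²T⁴ gives R ∝ √L / T², so
R_X/R_N = √(42.3) / (5.00)² = 6.504 / 25.00 = 0.2602.

0.26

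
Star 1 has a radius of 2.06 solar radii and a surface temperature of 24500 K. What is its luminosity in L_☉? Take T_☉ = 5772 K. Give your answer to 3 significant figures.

L/L_☉ = (R/R_☉)² (T/T_☉)⁴ = (2.06)² × (24500/5772)⁴
       = 4.244 × (4.245)⁴ = 4.244 × 324.6 = 1378.

1.38×10^3 L_☉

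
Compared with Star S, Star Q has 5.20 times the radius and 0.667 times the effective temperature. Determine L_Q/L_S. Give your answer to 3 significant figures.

5.35

From the Stefan–Boltzmann law, L ∝ R²T⁴, so
L_Q/L_S = (R_Q/R_S)² (T_Q/T_S)⁴ = (5.20)² × (0.667)⁴ = 27.04 × 0.1979 = 5.352.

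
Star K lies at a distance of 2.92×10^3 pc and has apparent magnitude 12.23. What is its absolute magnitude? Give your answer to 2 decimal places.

-0.10

M = m − 5 log₁₀(d/10 pc) = 12.23 − 5 log₁₀(2.92×10^3/10)
  = 12.23 − 5 × 2.465 = 12.23 − 12.33 = -0.10.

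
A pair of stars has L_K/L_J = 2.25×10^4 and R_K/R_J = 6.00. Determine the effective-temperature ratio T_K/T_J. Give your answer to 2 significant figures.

L ∝ R²T⁴ gives T ∝ (L/R²)^(1/4), so
T_K/T_J = (2.25×10^4 / 6.00²)^(1/4) = (625.0)^(1/4) = 5.000.

5.0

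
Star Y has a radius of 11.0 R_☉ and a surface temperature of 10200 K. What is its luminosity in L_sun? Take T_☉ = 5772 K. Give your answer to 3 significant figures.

1.18×10^3 L_sun

L/L_☉ = (R/R_☉)² (T/T_☉)⁴ = (11.0)² × (10200/5772)⁴
       = 121.0 × (1.767)⁴ = 121.0 × 9.752 = 1180.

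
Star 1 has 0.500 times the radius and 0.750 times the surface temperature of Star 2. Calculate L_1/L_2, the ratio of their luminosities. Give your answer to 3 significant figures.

0.0791

From the Stefan–Boltzmann law, L ∝ R²T⁴, so
L_1/L_2 = (R_1/R_2)² (T_1/T_2)⁴ = (0.500)² × (0.750)⁴ = 0.2500 × 0.3164 = 0.07910.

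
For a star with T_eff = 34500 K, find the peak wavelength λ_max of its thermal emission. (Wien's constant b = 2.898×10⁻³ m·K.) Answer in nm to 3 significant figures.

λ_max = b/T = 2.898×10⁻³ / 34500 = 8.40×10^-8 m = 84.00 nm.

84.0 nm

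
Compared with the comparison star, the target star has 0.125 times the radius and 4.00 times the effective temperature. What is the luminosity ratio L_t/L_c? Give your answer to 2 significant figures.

4.0

From the Stefan–Boltzmann law, L ∝ R²T⁴, so
L_t/L_c = (R_t/R_c)² (T_t/T_c)⁴ = (0.125)² × (4.00)⁴ = 0.01562 × 256.0 = 4.000.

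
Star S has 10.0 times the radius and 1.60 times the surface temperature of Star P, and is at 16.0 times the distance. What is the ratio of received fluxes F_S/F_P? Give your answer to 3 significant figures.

2.56

L_S/L_P = (R_S/R_P)²(T_S/T_P)⁴ = (10.0)² × (1.60)⁴ = 655.4.
F_S/F_P = (L_S/L_P)/(d_S/d_P)² = 655.4 / (16.0)² = 2.560.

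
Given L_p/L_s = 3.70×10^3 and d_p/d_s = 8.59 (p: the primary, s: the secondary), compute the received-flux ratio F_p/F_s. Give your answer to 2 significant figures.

50

F = L/(4πd²), so F_p/F_s = (L_p/L_s) / (d_p/d_s)²
= 3.70×10^3 / (8.59)² = 3.70×10^3 / 73.79 = 50.14.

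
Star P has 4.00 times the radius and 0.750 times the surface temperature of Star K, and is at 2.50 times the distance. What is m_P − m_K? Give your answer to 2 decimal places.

0.23

L_P/L_K = (4.00)²(0.750)⁴ = 5.062.
F_P/F_K = (L_P/L_K)/(d_P/d_K)² = 5.062/6.250 = 0.8100.
m_P − m_K = −2.5 log₁₀(0.8100) = 0.23.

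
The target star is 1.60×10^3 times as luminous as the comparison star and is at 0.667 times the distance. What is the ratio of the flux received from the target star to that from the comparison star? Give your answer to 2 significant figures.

F = L/(4πd²), so F_t/F_c = (L_t/L_c) / (d_t/d_c)²
= 1.60×10^3 / (0.667)² = 1.60×10^3 / 0.4449 = 3596.

3.6×10^3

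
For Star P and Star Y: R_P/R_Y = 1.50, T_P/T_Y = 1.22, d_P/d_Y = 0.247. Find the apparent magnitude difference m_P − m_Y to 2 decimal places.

L_P/L_Y = (1.50)²(1.22)⁴ = 4.985.
F_P/F_Y = (L_P/L_Y)/(d_P/d_Y)² = 4.985/0.06101 = 81.70.
m_P − m_Y = −2.5 log₁₀(81.70) = -4.78.

-4.78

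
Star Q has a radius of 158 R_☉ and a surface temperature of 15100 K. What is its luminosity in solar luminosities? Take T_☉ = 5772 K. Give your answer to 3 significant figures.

1.17×10^6 solar luminosities

L/L_☉ = (R/R_☉)² (T/T_☉)⁴ = (158)² × (15100/5772)⁴
       = 2.496×10^4 × (2.616)⁴ = 2.496×10^4 × 46.84 = 1.169×10^6.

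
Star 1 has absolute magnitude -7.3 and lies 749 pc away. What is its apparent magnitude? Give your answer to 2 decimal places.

2.07

m = M + 5 log₁₀(d/10 pc) = -7.3 + 5 log₁₀(749/10)
  = -7.3 + 5 × 1.874 = -7.3 + 9.37 = 2.07.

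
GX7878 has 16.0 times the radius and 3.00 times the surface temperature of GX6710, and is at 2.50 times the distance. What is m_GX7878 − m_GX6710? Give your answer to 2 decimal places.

-8.80

L_GX7878/L_GX6710 = (16.0)²(3.00)⁴ = 2.074×10^4.
F_GX7878/F_GX6710 = (L_GX7878/L_GX6710)/(d_GX7878/d_GX6710)² = 2.074×10^4/6.250 = 3318.
m_GX7878 − m_GX6710 = −2.5 log₁₀(3318) = -8.80.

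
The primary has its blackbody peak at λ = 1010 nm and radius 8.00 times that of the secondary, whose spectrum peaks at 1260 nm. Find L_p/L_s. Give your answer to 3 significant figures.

Wien's law gives T ∝ 1/λ_max, so T_p/T_s = λ_s/λ_p = 1260/1010 = 1.248.
Then L ∝ R²T⁴ gives L_p/L_s = (8.00)² × (1.248)⁴ = 64.00 × 2.422 = 155.0.

155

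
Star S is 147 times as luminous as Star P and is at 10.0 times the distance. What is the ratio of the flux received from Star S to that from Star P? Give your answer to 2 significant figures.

1.5

F = L/(4πd²), so F_S/F_P = (L_S/L_P) / (d_S/d_P)²
= 147 / (10.0)² = 147 / 100.0 = 1.470.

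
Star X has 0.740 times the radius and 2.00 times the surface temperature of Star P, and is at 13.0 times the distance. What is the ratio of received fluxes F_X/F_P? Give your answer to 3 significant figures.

0.0518

L_X/L_P = (R_X/R_P)²(T_X/T_P)⁴ = (0.740)² × (2.00)⁴ = 8.762.
F_X/F_P = (L_X/L_P)/(d_X/d_P)² = 8.762 / (13.0)² = 0.05184.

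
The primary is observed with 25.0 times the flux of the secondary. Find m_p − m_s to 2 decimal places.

m_p − m_s = −2.5 log₁₀(F_p/F_s) = −2.5 log₁₀(25.0) = −2.5 × (1.398) = -3.495.

-3.49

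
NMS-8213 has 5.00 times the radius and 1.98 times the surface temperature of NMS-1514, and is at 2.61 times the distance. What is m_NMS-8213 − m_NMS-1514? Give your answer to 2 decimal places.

L_NMS-8213/L_NMS-1514 = (5.00)²(1.98)⁴ = 384.2.
F_NMS-8213/F_NMS-1514 = (L_NMS-8213/L_NMS-1514)/(d_NMS-8213/d_NMS-1514)² = 384.2/6.812 = 56.41.
m_NMS-8213 − m_NMS-1514 = −2.5 log₁₀(56.41) = -4.38.

-4.38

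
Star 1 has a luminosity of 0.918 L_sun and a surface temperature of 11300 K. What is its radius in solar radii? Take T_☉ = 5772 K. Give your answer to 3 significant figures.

R/R_☉ = √(L/L_☉) / (T/T_☉)² = √(0.918) / (1.958)²
       = 0.9581 / 3.833 = 0.2500.

0.250 solar radii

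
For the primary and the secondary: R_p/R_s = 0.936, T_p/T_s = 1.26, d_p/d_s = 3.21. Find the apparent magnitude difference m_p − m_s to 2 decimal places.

1.67

L_p/L_s = (0.936)²(1.26)⁴ = 2.208.
F_p/F_s = (L_p/L_s)/(d_p/d_s)² = 2.208/10.30 = 0.2143.
m_p − m_s = −2.5 log₁₀(0.2143) = 1.67.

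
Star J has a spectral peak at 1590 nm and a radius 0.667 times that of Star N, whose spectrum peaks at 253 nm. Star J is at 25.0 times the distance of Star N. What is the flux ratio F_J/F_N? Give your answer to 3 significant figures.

Wien's law: T_J/T_N = λ_N/λ_J = 253/1590 = 0.1591.
L_J/L_N = (R_J/R_N)²(T_J/T_N)⁴ = (0.667)²(0.1591)⁴ = 2.852×10^-4.
F_J/F_N = (L_J/L_N)/(d_J/d_N)² = 2.852×10^-4/(25.0)² = 4.563×10^-7.

4.56×10^-7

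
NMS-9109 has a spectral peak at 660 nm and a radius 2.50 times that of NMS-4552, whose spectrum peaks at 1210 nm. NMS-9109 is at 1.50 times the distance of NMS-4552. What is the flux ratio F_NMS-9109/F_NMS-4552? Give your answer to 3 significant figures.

Wien's law: T_NMS-9109/T_NMS-4552 = λ_NMS-4552/λ_NMS-9109 = 1210/660 = 1.833.
L_NMS-9109/L_NMS-4552 = (R_NMS-9109/R_NMS-4552)²(T_NMS-9109/T_NMS-4552)⁴ = (2.50)²(1.833)⁴ = 70.61.
F_NMS-9109/F_NMS-4552 = (L_NMS-9109/L_NMS-4552)/(d_NMS-9109/d_NMS-4552)² = 70.61/(1.50)² = 31.38.

31.4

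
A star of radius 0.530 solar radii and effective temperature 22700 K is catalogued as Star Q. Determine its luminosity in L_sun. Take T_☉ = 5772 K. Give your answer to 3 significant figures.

L/L_☉ = (R/R_☉)² (T/T_☉)⁴ = (0.530)² × (22700/5772)⁴
       = 0.2809 × (3.933)⁴ = 0.2809 × 239.2 = 67.20.

67.2 L_sun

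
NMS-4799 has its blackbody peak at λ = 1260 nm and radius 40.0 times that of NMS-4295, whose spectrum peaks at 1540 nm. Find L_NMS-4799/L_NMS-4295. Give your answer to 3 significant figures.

Wien's law gives T ∝ 1/λ_max, so T_NMS-4799/T_NMS-4295 = λ_NMS-4295/λ_NMS-4799 = 1540/1260 = 1.222.
Then L ∝ R²T⁴ gives L_NMS-4799/L_NMS-4295 = (40.0)² × (1.222)⁴ = 1600 × 2.232 = 3570.

3.57×10^3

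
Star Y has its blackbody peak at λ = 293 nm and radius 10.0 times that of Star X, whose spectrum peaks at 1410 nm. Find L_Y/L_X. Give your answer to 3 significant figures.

Wien's law gives T ∝ 1/λ_max, so T_Y/T_X = λ_X/λ_Y = 1410/293 = 4.812.
Then L ∝ R²T⁴ gives L_Y/L_X = (10.0)² × (4.812)⁴ = 100.0 × 536.3 = 5.363×10^4.

5.36×10^4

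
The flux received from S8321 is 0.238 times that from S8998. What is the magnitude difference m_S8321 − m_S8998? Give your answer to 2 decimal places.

m_S8321 − m_S8998 = −2.5 log₁₀(F_S8321/F_S8998) = −2.5 log₁₀(0.238) = −2.5 × (-0.623) = 1.559.

1.56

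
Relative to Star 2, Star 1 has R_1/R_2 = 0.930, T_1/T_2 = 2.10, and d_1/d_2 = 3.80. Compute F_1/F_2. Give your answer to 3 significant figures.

L_1/L_2 = (R_1/R_2)²(T_1/T_2)⁴ = (0.930)² × (2.10)⁴ = 16.82.
F_1/F_2 = (L_1/L_2)/(d_1/d_2)² = 16.82 / (3.80)² = 1.165.

1.16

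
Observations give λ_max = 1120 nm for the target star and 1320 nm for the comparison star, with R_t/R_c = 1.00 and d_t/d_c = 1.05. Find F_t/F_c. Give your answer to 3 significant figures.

1.75

Wien's law: T_t/T_c = λ_c/λ_t = 1320/1120 = 1.179.
L_t/L_c = (R_t/R_c)²(T_t/T_c)⁴ = (1.00)²(1.179)⁴ = 1.929.
F_t/F_c = (L_t/L_c)/(d_t/d_c)² = 1.929/(1.05)² = 1.750.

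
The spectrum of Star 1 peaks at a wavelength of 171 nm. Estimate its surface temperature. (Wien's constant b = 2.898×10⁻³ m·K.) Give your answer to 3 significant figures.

1.69×10^4 K

T = b/λ_max = 2.898×10⁻³ / (171×10⁻⁹) = 1.695×10^4 K.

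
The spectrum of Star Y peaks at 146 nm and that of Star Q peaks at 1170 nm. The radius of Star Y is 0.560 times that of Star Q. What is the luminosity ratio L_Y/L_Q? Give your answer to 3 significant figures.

Wien's law gives T ∝ 1/λ_max, so T_Y/T_Q = λ_Q/λ_Y = 1170/146 = 8.014.
Then L ∝ R²T⁴ gives L_Y/L_Q = (0.560)² × (8.014)⁴ = 0.3136 × 4124 = 1293.

1.29×10^3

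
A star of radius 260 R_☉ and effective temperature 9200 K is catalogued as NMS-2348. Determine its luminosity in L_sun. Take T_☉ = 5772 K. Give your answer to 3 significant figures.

L/L_☉ = (R/R_☉)² (T/T_☉)⁴ = (260)² × (9200/5772)⁴
       = 6.760×10^4 × (1.594)⁴ = 6.760×10^4 × 6.454 = 4.363×10^5.

4.36×10^5 L_sun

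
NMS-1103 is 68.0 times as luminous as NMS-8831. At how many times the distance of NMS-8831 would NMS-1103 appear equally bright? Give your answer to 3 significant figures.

8.25

Equal flux requires L_NMS-1103/d_NMS-1103² = L_NMS-8831/d_NMS-8831², so d_NMS-1103/d_NMS-8831 = √(L_NMS-1103/L_NMS-8831)
= √(68.0) = 8.246.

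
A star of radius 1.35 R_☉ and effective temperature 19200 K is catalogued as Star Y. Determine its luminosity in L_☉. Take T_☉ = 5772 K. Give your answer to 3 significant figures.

L/L_☉ = (R/R_☉)² (T/T_☉)⁴ = (1.35)² × (19200/5772)⁴
       = 1.823 × (3.326)⁴ = 1.823 × 122.4 = 223.1.

223 L_☉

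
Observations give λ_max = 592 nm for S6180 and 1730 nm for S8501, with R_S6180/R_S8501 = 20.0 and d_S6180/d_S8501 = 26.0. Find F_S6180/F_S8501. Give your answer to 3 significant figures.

Wien's law: T_S6180/T_S8501 = λ_S8501/λ_S6180 = 1730/592 = 2.922.
L_S6180/L_S8501 = (R_S6180/R_S8501)²(T_S6180/T_S8501)⁴ = (20.0)²(2.922)⁴ = 2.917×10^4.
F_S6180/F_S8501 = (L_S6180/L_S8501)/(d_S6180/d_S8501)² = 2.917×10^4/(26.0)² = 43.15.

43.2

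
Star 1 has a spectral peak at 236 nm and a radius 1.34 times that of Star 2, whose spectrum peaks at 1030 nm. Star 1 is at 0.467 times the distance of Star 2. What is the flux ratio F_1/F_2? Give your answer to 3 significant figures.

Wien's law: T_1/T_2 = λ_2/λ_1 = 1030/236 = 4.364.
L_1/L_2 = (R_1/R_2)²(T_1/T_2)⁴ = (1.34)²(4.364)⁴ = 651.5.
F_1/F_2 = (L_1/L_2)/(d_1/d_2)² = 651.5/(0.467)² = 2987.

2.99×10^3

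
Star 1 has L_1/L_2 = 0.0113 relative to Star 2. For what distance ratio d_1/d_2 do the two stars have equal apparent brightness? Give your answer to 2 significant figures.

Equal flux requires L_1/d_1² = L_2/d_2², so d_1/d_2 = √(L_1/L_2)
= √(0.0113) = 0.1063.

0.11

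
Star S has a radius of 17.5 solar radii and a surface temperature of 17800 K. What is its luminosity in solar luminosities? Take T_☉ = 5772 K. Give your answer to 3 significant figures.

L/L_☉ = (R/R_☉)² (T/T_☉)⁴ = (17.5)² × (17800/5772)⁴
       = 306.2 × (3.084)⁴ = 306.2 × 90.44 = 2.770×10^4.

2.77×10^4 solar luminosities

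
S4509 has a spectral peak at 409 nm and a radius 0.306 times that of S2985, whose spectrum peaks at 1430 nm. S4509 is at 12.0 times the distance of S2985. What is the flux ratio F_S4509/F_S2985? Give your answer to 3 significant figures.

0.0972

Wien's law: T_S4509/T_S2985 = λ_S2985/λ_S4509 = 1430/409 = 3.496.
L_S4509/L_S2985 = (R_S4509/R_S2985)²(T_S4509/T_S2985)⁴ = (0.306)²(3.496)⁴ = 13.99.
F_S4509/F_S2985 = (L_S4509/L_S2985)/(d_S4509/d_S2985)² = 13.99/(12.0)² = 0.09717.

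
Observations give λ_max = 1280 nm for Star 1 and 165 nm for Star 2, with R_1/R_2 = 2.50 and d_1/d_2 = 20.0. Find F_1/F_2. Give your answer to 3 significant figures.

4.31×10^-6

Wien's law: T_1/T_2 = λ_2/λ_1 = 165/1280 = 0.1289.
L_1/L_2 = (R_1/R_2)²(T_1/T_2)⁴ = (2.50)²(0.1289)⁴ = 0.001726.
F_1/F_2 = (L_1/L_2)/(d_1/d_2)² = 0.001726/(20.0)² = 4.314×10^-6.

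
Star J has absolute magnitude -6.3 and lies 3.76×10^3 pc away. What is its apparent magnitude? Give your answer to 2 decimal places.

m = M + 5 log₁₀(d/10 pc) = -6.3 + 5 log₁₀(3.76×10^3/10)
  = -6.3 + 5 × 2.575 = -6.3 + 12.88 = 6.58.

6.58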